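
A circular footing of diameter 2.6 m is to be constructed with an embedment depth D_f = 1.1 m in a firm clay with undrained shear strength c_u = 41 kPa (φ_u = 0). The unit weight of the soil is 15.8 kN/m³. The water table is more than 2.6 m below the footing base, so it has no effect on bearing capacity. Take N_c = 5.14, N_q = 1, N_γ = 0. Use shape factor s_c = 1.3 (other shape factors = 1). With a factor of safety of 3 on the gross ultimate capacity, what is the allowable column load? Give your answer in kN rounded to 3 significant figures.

P_all ≈ 516 kN

q = γ·D_f = 15.8 × 1.1 = 17.38 kPa.
c·N_c·s_c = 41 × 5.14 × 1.3 = 273.96 kPa
q·N_q = 17.38 × 1 = 17.38 kPa
q_ult = 273.96 + 17.38 = 291.34 kPa.
Gross allowable pressure q_all = 291.34 / 3 = 97.114 kPa.
Footing area = 5.3093 m², so allowable column load = 97.114 × 5.3093 = 515.61 kN.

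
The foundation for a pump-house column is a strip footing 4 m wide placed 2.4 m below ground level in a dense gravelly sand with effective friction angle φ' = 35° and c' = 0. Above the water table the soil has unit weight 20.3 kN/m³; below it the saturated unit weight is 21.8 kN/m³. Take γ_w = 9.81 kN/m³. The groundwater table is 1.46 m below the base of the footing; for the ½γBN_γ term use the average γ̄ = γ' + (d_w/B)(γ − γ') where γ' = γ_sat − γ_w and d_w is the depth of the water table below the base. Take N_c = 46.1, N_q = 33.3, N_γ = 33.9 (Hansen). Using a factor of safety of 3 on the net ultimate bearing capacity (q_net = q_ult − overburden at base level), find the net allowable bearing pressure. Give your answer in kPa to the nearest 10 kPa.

q = γ·D_f = 20.3 × 2.4 = 48.72 kPa.
γ' = 11.99 kN/m³; averaging over the depth B below the base, γ̄ = γ' + (d_w/B)(γ − γ') = 15.023 kN/m³.
q·N_q = 48.72 × 33.3 = 1622.4 kPa
0.5·γ·B·N_γ = 0.5 × 15.023 × 4 × 33.9 = 1018.6 kPa
q_ult = 1622.4 + 1018.6 = 2640.9 kPa.
q_net = 2640.9 − 48.72 = 2592.2 kPa.
q_all(net) = 2592.2 / 3 = 864.08 kPa.

q_all(net) ≈ 860 kPa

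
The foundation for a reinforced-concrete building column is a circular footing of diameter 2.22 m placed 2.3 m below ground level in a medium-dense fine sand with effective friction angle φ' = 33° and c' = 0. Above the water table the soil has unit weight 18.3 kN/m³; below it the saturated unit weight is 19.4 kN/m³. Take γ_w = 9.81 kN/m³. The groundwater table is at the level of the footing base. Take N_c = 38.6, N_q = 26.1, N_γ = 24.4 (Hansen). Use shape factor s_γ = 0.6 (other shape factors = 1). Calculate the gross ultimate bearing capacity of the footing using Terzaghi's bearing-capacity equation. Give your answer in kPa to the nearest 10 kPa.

q = γ·D_f = 18.3 × 2.3 = 42.09 kPa.
For the ½γBN_γ term take γ' = 19.4 − 9.81 = 9.59 kN/m³ (soil below base is submerged).
q·N_q = 42.09 × 26.1 = 1098.5 kPa
0.5·γ·B·N_γ·s_γ = 0.5 × 9.59 × 2.22 × 24.4 × 0.6 = 155.84 kPa
q_ult = 1098.5 + 155.84 = 1254.4 kPa.

q_ult ≈ 1250 kPa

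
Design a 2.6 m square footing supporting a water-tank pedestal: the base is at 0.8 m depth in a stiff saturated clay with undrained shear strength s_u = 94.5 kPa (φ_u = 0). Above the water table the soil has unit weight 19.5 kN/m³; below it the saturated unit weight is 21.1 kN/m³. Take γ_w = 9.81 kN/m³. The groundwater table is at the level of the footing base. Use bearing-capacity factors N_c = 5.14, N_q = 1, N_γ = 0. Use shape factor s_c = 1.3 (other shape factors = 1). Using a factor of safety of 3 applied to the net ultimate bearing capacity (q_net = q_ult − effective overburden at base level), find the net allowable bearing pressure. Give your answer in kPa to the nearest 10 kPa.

Overburden at base level: q = 19.5 × 0.8 = 15.6 kPa.
Cohesion term c·N_c·s_c = 94.5 × 5.14 × 1.3 = 631.45 kPa; surcharge term q·N_q = 15.6 × 1 = 15.6 kPa.
q_ult = 631.45 + 15.6 = 647.05 kPa.
Net ultimate: q_net = 647.05 − 15.6 = 631.45 kPa.
q_all(net) = 631.45 / 3 = 210.48 kPa.

q_all(net) ≈ 210 kPa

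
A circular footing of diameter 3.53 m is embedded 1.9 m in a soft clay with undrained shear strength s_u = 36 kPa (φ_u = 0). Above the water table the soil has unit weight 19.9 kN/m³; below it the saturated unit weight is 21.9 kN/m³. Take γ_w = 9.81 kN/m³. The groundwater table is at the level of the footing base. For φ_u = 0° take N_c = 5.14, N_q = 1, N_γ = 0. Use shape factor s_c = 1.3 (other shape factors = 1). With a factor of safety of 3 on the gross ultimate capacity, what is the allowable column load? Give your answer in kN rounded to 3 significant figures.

Overburden at base level: q = 19.9 × 1.9 = 37.81 kPa.
Cohesion term c·N_c·s_c = 36 × 5.14 × 1.3 = 240.55 kPa; surcharge term q·N_q = 37.81 × 1 = 37.81 kPa.
q_ult = 240.55 + 37.81 = 278.36 kPa.
Gross allowable pressure q_all = 278.36 / 3 = 92.787 kPa.
Footing area = 9.7868 m², so allowable column load = 92.787 × 9.7868 = 908.09 kN.

P_all ≈ 908 kN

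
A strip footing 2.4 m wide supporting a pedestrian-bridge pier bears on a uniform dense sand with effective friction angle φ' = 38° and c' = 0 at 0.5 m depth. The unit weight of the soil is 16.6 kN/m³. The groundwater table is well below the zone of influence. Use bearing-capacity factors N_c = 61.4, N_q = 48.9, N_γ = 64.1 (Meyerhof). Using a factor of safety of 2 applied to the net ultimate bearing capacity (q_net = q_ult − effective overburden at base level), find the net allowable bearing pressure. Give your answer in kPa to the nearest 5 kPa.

Overburden at base level: q = 16.6 × 0.5 = 8.3 kPa.
Surcharge term q·N_q = 8.3 × 48.9 = 405.87 kPa; self-weight term 0.5·γ·B·N_γ = 0.5 × 16.6 × 2.4 × 64.1 = 1276.9 kPa.
q_ult = 405.87 + 1276.9 = 1682.7 kPa.
Net ultimate: q_net = 1682.7 − 8.3 = 1674.4 kPa.
q_all(net) = 1674.4 / 2 = 837.22 kPa.

q_all(net) ≈ 835 kPa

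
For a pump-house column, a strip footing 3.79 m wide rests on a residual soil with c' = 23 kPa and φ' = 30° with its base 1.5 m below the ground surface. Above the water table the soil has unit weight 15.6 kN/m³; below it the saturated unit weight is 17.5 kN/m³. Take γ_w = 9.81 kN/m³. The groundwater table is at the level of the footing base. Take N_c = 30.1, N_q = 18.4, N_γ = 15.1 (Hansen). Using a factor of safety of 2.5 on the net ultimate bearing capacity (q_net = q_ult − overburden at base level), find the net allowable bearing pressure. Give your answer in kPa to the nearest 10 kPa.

q_all(net) ≈ 530 kPa

q = γ·D_f = 15.6 × 1.5 = 23.4 kPa.
For the ½γBN_γ term take γ' = 17.5 − 9.81 = 7.69 kN/m³ (soil below base is submerged).
c·N_c = 23 × 30.1 = 692.3 kPa
q·N_q = 23.4 × 18.4 = 430.56 kPa
0.5·γ·B·N_γ = 0.5 × 7.69 × 3.79 × 15.1 = 220.05 kPa
q_ult = 692.3 + 430.56 + 220.05 = 1342.9 kPa.
q_net = 1342.9 − 23.4 = 1319.5 kPa.
q_all(net) = 1319.5 / 2.5 = 527.8 kPa.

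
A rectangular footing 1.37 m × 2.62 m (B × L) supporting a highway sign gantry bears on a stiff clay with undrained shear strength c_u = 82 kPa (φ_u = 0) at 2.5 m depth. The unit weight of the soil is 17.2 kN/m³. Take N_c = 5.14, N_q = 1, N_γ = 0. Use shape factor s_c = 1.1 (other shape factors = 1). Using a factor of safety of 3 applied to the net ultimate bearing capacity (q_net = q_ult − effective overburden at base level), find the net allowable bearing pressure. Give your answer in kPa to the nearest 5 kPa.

q_all(net) ≈ 155 kPa

Effective surcharge at the founding depth q = γ·D_f = 17.2 × 2.5 = 43 kPa.
q_ult = c·N_c·s_c + q·N_q
     = 82 × 5.14 × 1.1 + 43 × 1
     = 463.63 + 43 = 506.63 kPa.
Net ultimate: q_net = 506.63 − 43 = 463.63 kPa.
q_all(net) = 463.63 / 3 = 154.54 kPa.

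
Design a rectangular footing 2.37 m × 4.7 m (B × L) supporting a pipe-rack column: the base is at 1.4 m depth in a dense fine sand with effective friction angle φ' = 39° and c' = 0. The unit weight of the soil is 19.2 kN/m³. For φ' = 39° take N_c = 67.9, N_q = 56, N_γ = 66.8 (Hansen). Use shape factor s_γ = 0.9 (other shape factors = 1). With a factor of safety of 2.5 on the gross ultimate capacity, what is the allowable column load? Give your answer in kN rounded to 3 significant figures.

Overburden at base level: q = 19.2 × 1.4 = 26.88 kPa.
Surcharge term q·N_q = 26.88 × 56 = 1505.3 kPa; self-weight term 0.5·γ·B·N_γ·s_γ = 0.5 × 19.2 × 2.37 × 66.8 × 0.9 = 1367.9 kPa.
q_ult = 1505.3 + 1367.9 = 2873.1 kPa.
Gross allowable pressure q_all = 2873.1 / 2.5 = 1149.3 kPa.
Footing area = 11.139 m², so allowable column load = 1149.3 × 11.139 = 12802 kN.

P_all ≈ 12800 kN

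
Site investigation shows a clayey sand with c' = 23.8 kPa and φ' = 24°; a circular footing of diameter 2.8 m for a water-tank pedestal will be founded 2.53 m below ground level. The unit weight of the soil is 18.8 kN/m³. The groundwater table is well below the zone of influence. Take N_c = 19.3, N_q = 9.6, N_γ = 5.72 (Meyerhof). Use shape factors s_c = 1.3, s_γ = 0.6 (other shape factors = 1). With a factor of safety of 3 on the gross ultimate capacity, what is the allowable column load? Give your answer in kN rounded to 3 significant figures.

q = γ·D_f = 18.8 × 2.53 = 47.564 kPa.
c·N_c·s_c = 23.8 × 19.3 × 1.3 = 597.14 kPa
q·N_q = 47.564 × 9.6 = 456.61 kPa
0.5·γ·B·N_γ·s_γ = 0.5 × 18.8 × 2.8 × 5.72 × 0.6 = 90.33 kPa
q_ult = 597.14 + 456.61 + 90.33 = 1144.1 kPa.
Gross allowable pressure q_all = 1144.1 / 3 = 381.36 kPa.
Footing area = 6.1575 m², so allowable column load = 381.36 × 6.1575 = 2348.2 kN.

P_all ≈ 2350 kN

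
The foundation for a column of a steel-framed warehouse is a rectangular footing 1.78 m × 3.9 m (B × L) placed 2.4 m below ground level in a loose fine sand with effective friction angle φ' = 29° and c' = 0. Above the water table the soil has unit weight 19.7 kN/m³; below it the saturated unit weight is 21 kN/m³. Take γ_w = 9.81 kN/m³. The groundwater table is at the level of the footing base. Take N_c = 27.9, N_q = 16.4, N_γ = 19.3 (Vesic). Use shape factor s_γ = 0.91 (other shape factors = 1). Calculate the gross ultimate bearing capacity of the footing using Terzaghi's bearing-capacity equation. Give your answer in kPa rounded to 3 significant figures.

q_ult ≈ 950 kPa

Overburden at base level: q = 19.7 × 2.4 = 47.28 kPa.
Below the base the soil is submerged, so the ½γBN_γ term uses γ' = 21 − 9.81 = 11.19 kN/m³.
Surcharge term q·N_q = 47.28 × 16.4 = 775.39 kPa; self-weight term 0.5·γ·B·N_γ·s_γ = 0.5 × 11.19 × 1.78 × 19.3 × 0.91 = 174.91 kPa.
q_ult = 775.39 + 174.91 = 950.3 kPa.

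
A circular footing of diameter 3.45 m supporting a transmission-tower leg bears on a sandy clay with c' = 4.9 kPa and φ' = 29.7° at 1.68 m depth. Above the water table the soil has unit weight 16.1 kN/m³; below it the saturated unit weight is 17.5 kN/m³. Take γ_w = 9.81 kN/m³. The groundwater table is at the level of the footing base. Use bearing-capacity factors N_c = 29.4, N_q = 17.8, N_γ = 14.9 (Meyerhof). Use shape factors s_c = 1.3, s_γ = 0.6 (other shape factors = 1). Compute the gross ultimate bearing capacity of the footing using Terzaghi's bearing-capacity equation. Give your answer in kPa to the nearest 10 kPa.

Effective surcharge at the founding depth q = γ·D_f = 16.1 × 1.68 = 27.048 kPa.
The water table coincides with the base, so in the self-weight term γ → γ' = 7.69 kN/m³.
q_ult = c·N_c·s_c + q·N_q + 0.5·γ·B·N_γ·s_γ
     = 4.9 × 29.4 × 1.3 + 27.048 × 17.8 + 0.5 × 7.69 × 3.45 × 14.9 × 0.6
     = 187.28 + 481.45 + 118.59 = 787.32 kPa.

q_ult ≈ 790 kPa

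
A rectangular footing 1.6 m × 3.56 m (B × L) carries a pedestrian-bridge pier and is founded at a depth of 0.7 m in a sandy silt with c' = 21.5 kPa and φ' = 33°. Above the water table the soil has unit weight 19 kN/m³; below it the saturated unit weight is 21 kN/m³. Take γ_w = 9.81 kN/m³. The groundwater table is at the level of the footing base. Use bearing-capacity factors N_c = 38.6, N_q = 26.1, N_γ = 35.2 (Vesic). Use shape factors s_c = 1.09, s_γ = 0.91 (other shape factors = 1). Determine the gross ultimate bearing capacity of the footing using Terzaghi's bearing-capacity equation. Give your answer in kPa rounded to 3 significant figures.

q_ult ≈ 1540 kPa

q = γ·D_f = 19 × 0.7 = 13.3 kPa.
For the ½γBN_γ term take γ' = 21 − 9.81 = 11.19 kN/m³ (soil below base is submerged).
c·N_c·s_c = 21.5 × 38.6 × 1.09 = 904.59 kPa
q·N_q = 13.3 × 26.1 = 347.13 kPa
0.5·γ·B·N_γ·s_γ = 0.5 × 11.19 × 1.6 × 35.2 × 0.91 = 286.75 kPa
q_ult = 904.59 + 347.13 + 286.75 = 1538.5 kPa.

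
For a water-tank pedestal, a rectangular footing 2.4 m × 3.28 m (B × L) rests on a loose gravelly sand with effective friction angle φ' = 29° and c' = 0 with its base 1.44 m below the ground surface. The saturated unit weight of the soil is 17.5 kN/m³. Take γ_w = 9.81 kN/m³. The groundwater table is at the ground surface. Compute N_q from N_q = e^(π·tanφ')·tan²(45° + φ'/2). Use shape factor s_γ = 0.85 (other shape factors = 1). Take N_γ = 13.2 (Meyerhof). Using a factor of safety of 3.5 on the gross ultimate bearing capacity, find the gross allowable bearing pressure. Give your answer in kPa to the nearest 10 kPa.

q_all ≈ 80 kPa

N_q = e^(π·tan29°)·tan²(59.5°) = 16.44.
Water table at ground surface, so effective unit weight γ' = 17.5 − 9.81 = 7.69 kN/m³ is used throughout; overburden q = 7.69 × 1.44 = 11.074 kPa; the same γ' applies in the ½γBN_γ term.
Surcharge term q·N_q = 11.074 × 16.443 = 182.09 kPa; self-weight term 0.5·γ·B·N_γ·s_γ = 0.5 × 7.69 × 2.4 × 13.2 × 0.85 = 103.54 kPa.
q_ult = 182.09 + 103.54 = 285.62 kPa.
q_all = 285.62 / 3.5 = 81.607 kPa.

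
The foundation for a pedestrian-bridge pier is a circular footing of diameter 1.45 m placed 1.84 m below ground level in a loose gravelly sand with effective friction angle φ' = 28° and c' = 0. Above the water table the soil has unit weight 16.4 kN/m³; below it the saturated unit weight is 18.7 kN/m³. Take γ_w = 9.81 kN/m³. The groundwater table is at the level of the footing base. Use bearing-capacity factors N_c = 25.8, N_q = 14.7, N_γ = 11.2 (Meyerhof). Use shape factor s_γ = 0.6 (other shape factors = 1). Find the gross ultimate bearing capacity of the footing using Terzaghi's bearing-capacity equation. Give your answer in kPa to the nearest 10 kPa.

q = γ·D_f = 16.4 × 1.84 = 30.176 kPa.
For the ½γBN_γ term take γ' = 18.7 − 9.81 = 8.89 kN/m³ (soil below base is submerged).
q·N_q = 30.176 × 14.7 = 443.59 kPa
0.5·γ·B·N_γ·s_γ = 0.5 × 8.89 × 1.45 × 11.2 × 0.6 = 43.312 kPa
q_ult = 443.59 + 43.312 = 486.9 kPa.

q_ult ≈ 490 kPa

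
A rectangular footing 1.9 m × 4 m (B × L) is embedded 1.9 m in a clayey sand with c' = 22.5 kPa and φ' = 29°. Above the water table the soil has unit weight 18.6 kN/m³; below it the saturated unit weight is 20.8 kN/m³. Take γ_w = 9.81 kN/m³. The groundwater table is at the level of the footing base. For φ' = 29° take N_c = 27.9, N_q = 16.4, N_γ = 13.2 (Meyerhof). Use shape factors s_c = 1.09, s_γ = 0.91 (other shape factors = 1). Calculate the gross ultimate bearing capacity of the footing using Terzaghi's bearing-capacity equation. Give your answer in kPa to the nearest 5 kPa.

q_ult ≈ 1390 kPa

Overburden at base level: q = 18.6 × 1.9 = 35.34 kPa.
Below the base the soil is submerged, so the ½γBN_γ term uses γ' = 20.8 − 9.81 = 10.99 kN/m³.
Cohesion term c·N_c·s_c = 22.5 × 27.9 × 1.09 = 684.25 kPa; surcharge term q·N_q = 35.34 × 16.4 = 579.58 kPa; self-weight term 0.5·γ·B·N_γ·s_γ = 0.5 × 10.99 × 1.9 × 13.2 × 0.91 = 125.41 kPa.
q_ult = 684.25 + 579.58 + 125.41 = 1389.2 kPa.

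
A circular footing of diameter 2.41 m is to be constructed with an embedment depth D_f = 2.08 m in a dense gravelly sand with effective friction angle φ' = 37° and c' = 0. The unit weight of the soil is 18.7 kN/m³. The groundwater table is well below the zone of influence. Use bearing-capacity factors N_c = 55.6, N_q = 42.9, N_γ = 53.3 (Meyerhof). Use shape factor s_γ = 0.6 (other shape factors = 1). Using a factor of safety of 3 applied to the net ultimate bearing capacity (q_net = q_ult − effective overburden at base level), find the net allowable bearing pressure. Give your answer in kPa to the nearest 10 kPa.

q_all(net) ≈ 780 kPa

Overburden at base level: q = 18.7 × 2.08 = 38.896 kPa.
Surcharge term q·N_q = 38.896 × 42.9 = 1668.6 kPa; self-weight term 0.5·γ·B·N_γ·s_γ = 0.5 × 18.7 × 2.41 × 53.3 × 0.6 = 720.62 kPa.
q_ult = 1668.6 + 720.62 = 2389.3 kPa.
Net ultimate: q_net = 2389.3 − 38.896 = 2350.4 kPa.
q_all(net) = 2350.4 / 3 = 783.45 kPa.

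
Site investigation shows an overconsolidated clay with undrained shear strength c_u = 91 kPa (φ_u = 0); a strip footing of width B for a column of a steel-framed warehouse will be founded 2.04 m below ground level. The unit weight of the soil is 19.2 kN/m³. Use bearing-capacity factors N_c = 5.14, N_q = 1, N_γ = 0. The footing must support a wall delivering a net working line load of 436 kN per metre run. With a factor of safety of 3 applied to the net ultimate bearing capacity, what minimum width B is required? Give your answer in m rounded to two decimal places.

B = 2.80 m

Effective surcharge at the founding depth q = γ·D_f = 19.2 × 2.04 = 39.168 kPa.
q_ult = c·N_c + q·N_q
     = 91 × 5.14 + 39.168 × 1
     = 467.74 + 39.168 = 506.91 kPa.
For φ = 0 the ½γBN_γ term vanishes, so q_ult is independent of B. q_net = 506.91 − 39.168 = 467.74 kPa; q_all(net) = 467.74/3 = 155.91 kPa.
Required width B = w / q_all(net) = 436 / 155.91 = 2.796 m.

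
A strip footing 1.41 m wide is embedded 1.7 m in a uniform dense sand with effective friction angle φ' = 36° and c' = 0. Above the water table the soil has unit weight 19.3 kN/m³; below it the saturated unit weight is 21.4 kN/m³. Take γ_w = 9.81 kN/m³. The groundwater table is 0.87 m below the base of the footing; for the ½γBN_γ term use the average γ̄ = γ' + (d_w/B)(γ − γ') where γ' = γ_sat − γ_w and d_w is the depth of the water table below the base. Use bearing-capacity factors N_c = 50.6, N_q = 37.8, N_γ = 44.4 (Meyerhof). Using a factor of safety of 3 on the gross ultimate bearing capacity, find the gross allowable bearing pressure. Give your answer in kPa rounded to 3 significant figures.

q_all ≈ 584 kPa

Overburden at base level: q = 19.3 × 1.7 = 32.81 kPa.
The water table is 0.87 m below the base (< B = 1.41 m), so the ½γBN_γ term uses γ̄ = γ' + (d_w/B)(γ − γ') = 11.59 + (0.87/1.41)(19.3 − 11.59) = 16.347 kN/m³.
Surcharge term q·N_q = 32.81 × 37.8 = 1240.2 kPa; self-weight term 0.5·γ·B·N_γ = 0.5 × 16.347 × 1.41 × 44.4 = 511.7 kPa.
q_ult = 1240.2 + 511.7 = 1751.9 kPa.
q_all = 1751.9 / 3 = 583.97 kPa.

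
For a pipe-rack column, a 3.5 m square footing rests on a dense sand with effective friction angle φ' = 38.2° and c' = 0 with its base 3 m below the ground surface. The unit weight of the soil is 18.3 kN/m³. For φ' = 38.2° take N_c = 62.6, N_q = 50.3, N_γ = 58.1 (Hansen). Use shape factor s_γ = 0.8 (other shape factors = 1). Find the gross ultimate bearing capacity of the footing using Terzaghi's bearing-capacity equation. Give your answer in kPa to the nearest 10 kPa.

q_ult ≈ 4250 kPa

Overburden at base level: q = 18.3 × 3 = 54.9 kPa.
Surcharge term q·N_q = 54.9 × 50.3 = 2761.5 kPa; self-weight term 0.5·γ·B·N_γ·s_γ = 0.5 × 18.3 × 3.5 × 58.1 × 0.8 = 1488.5 kPa.
q_ult = 2761.5 + 1488.5 = 4250 kPa.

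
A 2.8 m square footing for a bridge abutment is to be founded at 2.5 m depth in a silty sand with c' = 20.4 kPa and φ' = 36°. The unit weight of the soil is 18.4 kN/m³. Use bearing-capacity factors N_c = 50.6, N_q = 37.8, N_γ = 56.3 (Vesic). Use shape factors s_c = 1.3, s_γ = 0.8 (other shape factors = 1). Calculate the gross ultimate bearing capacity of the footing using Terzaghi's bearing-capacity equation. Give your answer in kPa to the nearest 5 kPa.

q_ult ≈ 4240 kPa

Overburden at base level: q = 18.4 × 2.5 = 46 kPa.
Cohesion term c·N_c·s_c = 20.4 × 50.6 × 1.3 = 1341.9 kPa; surcharge term q·N_q = 46 × 37.8 = 1738.8 kPa; self-weight term 0.5·γ·B·N_γ·s_γ = 0.5 × 18.4 × 2.8 × 56.3 × 0.8 = 1160.2 kPa.
q_ult = 1341.9 + 1738.8 + 1160.2 = 4240.9 kPa.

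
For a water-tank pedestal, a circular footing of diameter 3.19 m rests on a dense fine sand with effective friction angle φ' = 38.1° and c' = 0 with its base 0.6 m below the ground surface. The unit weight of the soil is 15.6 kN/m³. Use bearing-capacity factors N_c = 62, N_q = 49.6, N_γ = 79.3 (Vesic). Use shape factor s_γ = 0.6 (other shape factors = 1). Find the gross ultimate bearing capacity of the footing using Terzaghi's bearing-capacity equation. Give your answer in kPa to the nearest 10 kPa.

Effective surcharge at the founding depth q = γ·D_f = 15.6 × 0.6 = 9.36 kPa.
q_ult = q·N_q + 0.5·γ·B·N_γ·s_γ
     = 9.36 × 49.6 + 0.5 × 15.6 × 3.19 × 79.3 × 0.6
     = 464.26 + 1183.9 = 1648.1 kPa.

q_ult ≈ 1650 kPa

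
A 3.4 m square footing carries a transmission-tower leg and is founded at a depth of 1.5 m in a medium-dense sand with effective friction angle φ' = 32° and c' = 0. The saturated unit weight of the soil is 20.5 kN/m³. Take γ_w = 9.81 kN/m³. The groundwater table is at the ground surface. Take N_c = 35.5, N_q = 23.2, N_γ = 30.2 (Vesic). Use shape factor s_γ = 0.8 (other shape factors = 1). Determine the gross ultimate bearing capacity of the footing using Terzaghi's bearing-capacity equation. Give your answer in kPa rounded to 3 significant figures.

q_ult ≈ 811 kPa

Water table at ground surface, so effective unit weight γ' = 20.5 − 9.81 = 10.69 kN/m³ is used throughout; overburden q = 10.69 × 1.5 = 16.035 kPa; the same γ' applies in the ½γBN_γ term.
Surcharge term q·N_q = 16.035 × 23.2 = 372.01 kPa; self-weight term 0.5·γ·B·N_γ·s_γ = 0.5 × 10.69 × 3.4 × 30.2 × 0.8 = 439.06 kPa.
q_ult = 372.01 + 439.06 = 811.07 kPa.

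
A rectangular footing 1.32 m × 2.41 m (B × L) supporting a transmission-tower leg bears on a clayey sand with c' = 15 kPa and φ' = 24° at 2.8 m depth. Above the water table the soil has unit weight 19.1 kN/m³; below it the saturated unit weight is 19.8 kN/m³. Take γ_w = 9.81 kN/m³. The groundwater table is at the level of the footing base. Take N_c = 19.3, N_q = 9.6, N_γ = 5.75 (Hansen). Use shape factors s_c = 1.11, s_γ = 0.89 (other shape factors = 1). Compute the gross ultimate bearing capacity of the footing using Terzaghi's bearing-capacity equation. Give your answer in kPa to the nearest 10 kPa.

Effective surcharge at the founding depth q = γ·D_f = 19.1 × 2.8 = 53.48 kPa.
The water table coincides with the base, so in the self-weight term γ → γ' = 9.99 kN/m³.
q_ult = c·N_c·s_c + q·N_q + 0.5·γ·B·N_γ·s_γ
     = 15 × 19.3 × 1.11 + 53.48 × 9.6 + 0.5 × 9.99 × 1.32 × 5.75 × 0.89
     = 321.35 + 513.41 + 33.742 = 868.49 kPa.

q_ult ≈ 870 kPa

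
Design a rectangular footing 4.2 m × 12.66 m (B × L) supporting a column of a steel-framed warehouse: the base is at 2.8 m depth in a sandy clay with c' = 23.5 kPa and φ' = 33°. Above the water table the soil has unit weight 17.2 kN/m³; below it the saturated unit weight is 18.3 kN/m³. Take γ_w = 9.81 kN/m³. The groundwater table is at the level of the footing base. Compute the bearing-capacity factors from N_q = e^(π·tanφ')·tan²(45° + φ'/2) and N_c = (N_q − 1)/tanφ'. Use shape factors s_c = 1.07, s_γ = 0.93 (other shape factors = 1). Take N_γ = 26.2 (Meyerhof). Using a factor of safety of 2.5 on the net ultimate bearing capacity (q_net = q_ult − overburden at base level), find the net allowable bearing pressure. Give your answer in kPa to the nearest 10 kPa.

q_all(net) ≈ 1050 kPa

N_q = e^(π·tan33°)·tan²(61.5°) = 26.09; N_c = (N_q − 1)/tanφ' = 38.64.
Effective surcharge at the founding depth q = γ·D_f = 17.2 × 2.8 = 48.16 kPa.
The water table coincides with the base, so in the self-weight term γ → γ' = 8.49 kN/m³.
q_ult = c·N_c·s_c + q·N_q + 0.5·γ·B·N_γ·s_γ
     = 23.5 × 38.638 × 1.07 + 48.16 × 26.092 + 0.5 × 8.49 × 4.2 × 26.2 × 0.93
     = 971.56 + 1256.6 + 434.42 = 2662.6 kPa.
q_net = 2662.6 − 48.16 = 2614.4 kPa.
q_all(net) = 2614.4 / 2.5 = 1045.8 kPa.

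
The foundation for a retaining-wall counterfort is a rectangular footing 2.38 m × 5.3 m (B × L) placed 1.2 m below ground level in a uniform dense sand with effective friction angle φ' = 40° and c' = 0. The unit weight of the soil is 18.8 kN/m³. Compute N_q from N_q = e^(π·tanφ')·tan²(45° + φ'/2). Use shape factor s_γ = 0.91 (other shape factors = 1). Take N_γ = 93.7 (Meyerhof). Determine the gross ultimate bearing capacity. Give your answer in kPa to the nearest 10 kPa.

tan40° = 0.8391, so N_q = e^(π×0.8391)·tan²(65°) = 13.959 × 4.599 = 64.2.
Overburden at base level: q = 18.8 × 1.2 = 22.56 kPa.
Surcharge term q·N_q = 22.56 × 64.195 = 1448.2 kPa; self-weight term 0.5·γ·B·N_γ·s_γ = 0.5 × 18.8 × 2.38 × 93.7 × 0.91 = 1907.6 kPa.
q_ult = 1448.2 + 1907.6 = 3355.8 kPa.

q_ult ≈ 3360 kPa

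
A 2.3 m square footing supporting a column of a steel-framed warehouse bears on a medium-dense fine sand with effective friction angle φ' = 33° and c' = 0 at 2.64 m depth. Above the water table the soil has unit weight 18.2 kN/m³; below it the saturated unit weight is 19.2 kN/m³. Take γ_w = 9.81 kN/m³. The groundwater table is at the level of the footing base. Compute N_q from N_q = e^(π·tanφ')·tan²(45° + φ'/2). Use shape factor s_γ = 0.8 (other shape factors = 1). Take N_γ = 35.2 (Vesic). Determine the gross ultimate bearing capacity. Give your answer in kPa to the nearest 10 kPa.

q_ult ≈ 1560 kPa

tan33° = 0.6494, so N_q = e^(π×0.6494)·tan²(61.5°) = 7.692 × 3.392 = 26.09.
q = γ·D_f = 18.2 × 2.64 = 48.048 kPa.
For the ½γBN_γ term take γ' = 19.2 − 9.81 = 9.39 kN/m³ (soil below base is submerged).
q·N_q = 48.048 × 26.092 = 1253.7 kPa
0.5·γ·B·N_γ·s_γ = 0.5 × 9.39 × 2.3 × 35.2 × 0.8 = 304.09 kPa
q_ult = 1253.7 + 304.09 = 1557.8 kPa.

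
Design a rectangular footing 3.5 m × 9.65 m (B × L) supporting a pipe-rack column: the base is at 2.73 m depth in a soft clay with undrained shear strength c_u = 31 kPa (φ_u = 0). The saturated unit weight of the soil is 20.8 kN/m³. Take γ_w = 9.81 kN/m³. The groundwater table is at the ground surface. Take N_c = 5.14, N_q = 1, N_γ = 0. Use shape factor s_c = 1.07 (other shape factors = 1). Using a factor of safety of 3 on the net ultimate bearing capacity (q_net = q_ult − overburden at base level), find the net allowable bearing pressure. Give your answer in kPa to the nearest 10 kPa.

With the water table at the surface the whole profile is submerged: γ' = 20.8 − 9.81 = 10.99 kN/m³, so q = γ'·D_f = 30.003 kPa.
q_ult = c·N_c·s_c + q·N_q
     = 31 × 5.14 × 1.07 + 30.003 × 1
     = 170.49 + 30.003 = 200.5 kPa.
q_net = 200.5 − 30.003 = 170.49 kPa.
q_all(net) = 170.49 / 3 = 56.831 kPa.

q_all(net) ≈ 60 kPa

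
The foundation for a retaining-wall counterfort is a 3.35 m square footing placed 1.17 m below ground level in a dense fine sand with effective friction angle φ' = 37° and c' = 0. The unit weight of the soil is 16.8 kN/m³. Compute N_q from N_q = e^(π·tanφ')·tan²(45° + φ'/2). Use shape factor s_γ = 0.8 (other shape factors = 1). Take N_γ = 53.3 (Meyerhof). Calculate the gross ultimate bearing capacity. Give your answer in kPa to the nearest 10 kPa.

q_ult ≈ 2040 kPa

tan37° = 0.7536, so N_q = e^(π×0.7536)·tan²(63.5°) = 10.669 × 4.023 = 42.92.
Effective surcharge at the founding depth q = γ·D_f = 16.8 × 1.17 = 19.656 kPa.
q_ult = q·N_q + 0.5·γ·B·N_γ·s_γ
     = 19.656 × 42.92 + 0.5 × 16.8 × 3.35 × 53.3 × 0.8
     = 843.63 + 1199.9 = 2043.5 kPa.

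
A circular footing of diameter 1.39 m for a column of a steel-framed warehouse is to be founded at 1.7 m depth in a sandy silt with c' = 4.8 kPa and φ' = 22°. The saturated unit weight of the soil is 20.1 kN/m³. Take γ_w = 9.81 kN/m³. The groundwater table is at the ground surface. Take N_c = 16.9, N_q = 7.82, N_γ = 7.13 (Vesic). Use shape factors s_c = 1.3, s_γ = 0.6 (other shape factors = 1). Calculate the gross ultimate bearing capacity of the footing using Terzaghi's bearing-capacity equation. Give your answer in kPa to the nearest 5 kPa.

With the water table at the surface the whole profile is submerged: γ' = 20.1 − 9.81 = 10.29 kN/m³, so q = γ'·D_f = 17.493 kPa; the same γ' applies in the ½γBN_γ term.
q_ult = c·N_c·s_c + q·N_q + 0.5·γ·B·N_γ·s_γ
     = 4.8 × 16.9 × 1.3 + 17.493 × 7.82 + 0.5 × 10.29 × 1.39 × 7.13 × 0.6
     = 105.46 + 136.8 + 30.594 = 272.85 kPa.

q_ult ≈ 275 kPa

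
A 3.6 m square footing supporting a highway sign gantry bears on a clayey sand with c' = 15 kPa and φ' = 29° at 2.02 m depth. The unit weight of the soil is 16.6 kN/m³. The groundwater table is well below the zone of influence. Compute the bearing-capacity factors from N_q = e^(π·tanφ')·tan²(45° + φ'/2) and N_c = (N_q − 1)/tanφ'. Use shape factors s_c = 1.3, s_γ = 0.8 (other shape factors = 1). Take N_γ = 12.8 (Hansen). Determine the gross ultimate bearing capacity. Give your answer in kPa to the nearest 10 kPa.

q_ult ≈ 1400 kPa

tan29° = 0.5543, so N_q = e^(π×0.5543)·tan²(59.5°) = 5.705 × 2.882 = 16.44.
N_c = (16.44 − 1)/tan29° = 27.86.
Effective surcharge at the founding depth q = γ·D_f = 16.6 × 2.02 = 33.532 kPa.
q_ult = c·N_c·s_c + q·N_q + 0.5·γ·B·N_γ·s_γ
     = 15 × 27.86 × 1.3 + 33.532 × 16.443 + 0.5 × 16.6 × 3.6 × 12.8 × 0.8
     = 543.28 + 551.38 + 305.97 = 1400.6 kPa.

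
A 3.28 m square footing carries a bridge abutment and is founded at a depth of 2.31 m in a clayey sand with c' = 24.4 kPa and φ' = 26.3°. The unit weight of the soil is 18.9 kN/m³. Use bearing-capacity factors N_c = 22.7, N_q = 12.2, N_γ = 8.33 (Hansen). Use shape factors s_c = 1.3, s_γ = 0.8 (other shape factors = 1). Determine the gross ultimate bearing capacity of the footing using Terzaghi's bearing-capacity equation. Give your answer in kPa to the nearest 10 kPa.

q = γ·D_f = 18.9 × 2.31 = 43.659 kPa.
c·N_c·s_c = 24.4 × 22.7 × 1.3 = 720.04 kPa
q·N_q = 43.659 × 12.2 = 532.64 kPa
0.5·γ·B·N_γ·s_γ = 0.5 × 18.9 × 3.28 × 8.33 × 0.8 = 206.56 kPa
q_ult = 720.04 + 532.64 + 206.56 = 1459.2 kPa.

q_ult ≈ 1460 kPa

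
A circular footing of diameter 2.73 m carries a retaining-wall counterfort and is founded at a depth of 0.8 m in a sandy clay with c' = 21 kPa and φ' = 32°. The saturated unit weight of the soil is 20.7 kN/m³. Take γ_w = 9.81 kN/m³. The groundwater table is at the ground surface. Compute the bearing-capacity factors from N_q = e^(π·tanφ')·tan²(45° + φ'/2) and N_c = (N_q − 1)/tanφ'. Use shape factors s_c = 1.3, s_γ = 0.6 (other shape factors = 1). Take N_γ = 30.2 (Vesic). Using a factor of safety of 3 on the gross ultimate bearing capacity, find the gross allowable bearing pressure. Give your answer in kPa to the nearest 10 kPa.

q_all ≈ 480 kPa

N_q = e^(π·tan32°)·tan²(61°) = 23.18; N_c = (N_q − 1)/tanφ' = 35.49.
With the water table at the surface the whole profile is submerged: γ' = 20.7 − 9.81 = 10.89 kN/m³, so q = γ'·D_f = 8.712 kPa; the same γ' applies in the ½γBN_γ term.
q_ult = c·N_c·s_c + q·N_q + 0.5·γ·B·N_γ·s_γ
     = 21 × 35.49 × 1.3 + 8.712 × 23.177 + 0.5 × 10.89 × 2.73 × 30.2 × 0.6
     = 968.88 + 201.92 + 269.35 = 1440.2 kPa.
q_all = 1440.2 / 3 = 480.05 kPa.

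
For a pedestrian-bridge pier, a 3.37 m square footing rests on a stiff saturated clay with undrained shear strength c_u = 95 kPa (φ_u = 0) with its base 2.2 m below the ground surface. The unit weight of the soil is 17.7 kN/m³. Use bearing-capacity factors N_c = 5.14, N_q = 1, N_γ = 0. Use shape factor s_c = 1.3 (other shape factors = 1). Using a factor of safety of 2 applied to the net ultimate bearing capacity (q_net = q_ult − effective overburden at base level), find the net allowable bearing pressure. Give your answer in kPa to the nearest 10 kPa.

q = γ·D_f = 17.7 × 2.2 = 38.94 kPa.
c·N_c·s_c = 95 × 5.14 × 1.3 = 634.79 kPa
q·N_q = 38.94 × 1 = 38.94 kPa
q_ult = 634.79 + 38.94 = 673.73 kPa.
Net ultimate: q_net = 673.73 − 38.94 = 634.79 kPa.
q_all(net) = 634.79 / 2 = 317.39 kPa.

q_all(net) ≈ 320 kPa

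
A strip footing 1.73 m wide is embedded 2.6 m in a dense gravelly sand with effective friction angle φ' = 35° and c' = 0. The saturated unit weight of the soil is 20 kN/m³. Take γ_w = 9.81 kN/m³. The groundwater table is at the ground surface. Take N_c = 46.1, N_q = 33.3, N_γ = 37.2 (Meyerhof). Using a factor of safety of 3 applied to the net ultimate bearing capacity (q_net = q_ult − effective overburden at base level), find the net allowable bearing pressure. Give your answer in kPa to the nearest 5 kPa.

γ' = 20 − 9.81 = 10.19 kN/m³ (submerged throughout). q = 10.19 × 2.6 = 26.494 kPa; the same γ' applies in the ½γBN_γ term.
q·N_q = 26.494 × 33.3 = 882.25 kPa
0.5·γ·B·N_γ = 0.5 × 10.19 × 1.73 × 37.2 = 327.89 kPa
q_ult = 882.25 + 327.89 = 1210.1 kPa.
Net ultimate: q_net = 1210.1 − 26.494 = 1183.7 kPa.
q_all(net) = 1183.7 / 3 = 394.55 kPa.

q_all(net) ≈ 395 kPa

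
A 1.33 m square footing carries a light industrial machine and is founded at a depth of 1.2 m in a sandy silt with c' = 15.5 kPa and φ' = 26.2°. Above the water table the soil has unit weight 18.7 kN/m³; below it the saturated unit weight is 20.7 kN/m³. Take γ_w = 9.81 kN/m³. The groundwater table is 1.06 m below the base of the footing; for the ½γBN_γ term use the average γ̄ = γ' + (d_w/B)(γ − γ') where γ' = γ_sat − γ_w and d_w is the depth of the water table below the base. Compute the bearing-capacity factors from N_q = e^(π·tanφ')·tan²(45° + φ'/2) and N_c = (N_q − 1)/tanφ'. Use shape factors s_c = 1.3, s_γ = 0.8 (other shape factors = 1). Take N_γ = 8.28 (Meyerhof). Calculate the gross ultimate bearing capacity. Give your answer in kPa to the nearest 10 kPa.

q_ult ≈ 800 kPa

tan26.2° = 0.4921, so N_q = e^(π×0.4921)·tan²(58.1°) = 4.692 × 2.581 = 12.11.
N_c = (12.11 − 1)/tan26.2° = 22.58.
Effective surcharge at the founding depth q = γ·D_f = 18.7 × 1.2 = 22.44 kPa.
With d_w = 1.06 m < B, γ̄ = 10.89 + (1.06/1.33) × (18.7 − 10.89) = 17.115 kN/m³.
q_ult = c·N_c·s_c + q·N_q + 0.5·γ·B·N_γ·s_γ
     = 15.5 × 22.579 × 1.3 + 22.44 × 12.11 + 0.5 × 17.115 × 1.33 × 8.28 × 0.8
     = 454.97 + 271.75 + 75.389 = 802.11 kPa.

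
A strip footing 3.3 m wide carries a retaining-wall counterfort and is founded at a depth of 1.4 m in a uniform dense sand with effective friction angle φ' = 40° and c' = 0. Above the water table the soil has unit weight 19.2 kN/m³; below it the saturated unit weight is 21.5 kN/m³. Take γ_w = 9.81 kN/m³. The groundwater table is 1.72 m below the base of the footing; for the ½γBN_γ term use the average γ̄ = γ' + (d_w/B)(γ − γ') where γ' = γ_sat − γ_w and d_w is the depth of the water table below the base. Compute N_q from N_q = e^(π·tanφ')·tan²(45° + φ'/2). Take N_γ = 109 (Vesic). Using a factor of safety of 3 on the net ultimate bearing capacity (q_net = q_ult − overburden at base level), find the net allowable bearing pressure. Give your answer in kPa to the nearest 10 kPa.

N_q = e^(π·tan40°)·tan²(65°) = 64.2.
q = γ·D_f = 19.2 × 1.4 = 26.88 kPa.
γ' = 11.69 kN/m³; averaging over the depth B below the base, γ̄ = γ' + (d_w/B)(γ − γ') = 15.604 kN/m³.
q·N_q = 26.88 × 64.195 = 1725.6 kPa
0.5·γ·B·N_γ = 0.5 × 15.604 × 3.3 × 109 = 2806.4 kPa
q_ult = 1725.6 + 2806.4 = 4532 kPa.
q_net = 4532 − 26.88 = 4505.1 kPa.
q_all(net) = 4505.1 / 3 = 1501.7 kPa.

q_all(net) ≈ 1500 kPa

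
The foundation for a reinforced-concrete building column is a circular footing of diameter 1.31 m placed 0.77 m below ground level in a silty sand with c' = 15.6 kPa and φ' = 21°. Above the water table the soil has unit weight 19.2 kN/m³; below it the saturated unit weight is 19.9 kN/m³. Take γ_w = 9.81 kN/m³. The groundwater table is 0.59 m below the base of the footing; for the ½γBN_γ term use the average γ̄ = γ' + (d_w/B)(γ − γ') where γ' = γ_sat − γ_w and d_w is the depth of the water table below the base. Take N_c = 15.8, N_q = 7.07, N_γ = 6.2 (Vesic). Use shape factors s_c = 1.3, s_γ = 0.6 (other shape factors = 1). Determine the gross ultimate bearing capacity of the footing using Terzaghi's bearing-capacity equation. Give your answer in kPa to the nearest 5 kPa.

q_ult ≈ 460 kPa

q = γ·D_f = 19.2 × 0.77 = 14.784 kPa.
γ' = 10.09 kN/m³; averaging over the depth B below the base, γ̄ = γ' + (d_w/B)(γ − γ') = 14.193 kN/m³.
c·N_c·s_c = 15.6 × 15.8 × 1.3 = 320.42 kPa
q·N_q = 14.784 × 7.07 = 104.52 kPa
0.5·γ·B·N_γ·s_γ = 0.5 × 14.193 × 1.31 × 6.2 × 0.6 = 34.583 kPa
q_ult = 320.42 + 104.52 + 34.583 = 459.53 kPa.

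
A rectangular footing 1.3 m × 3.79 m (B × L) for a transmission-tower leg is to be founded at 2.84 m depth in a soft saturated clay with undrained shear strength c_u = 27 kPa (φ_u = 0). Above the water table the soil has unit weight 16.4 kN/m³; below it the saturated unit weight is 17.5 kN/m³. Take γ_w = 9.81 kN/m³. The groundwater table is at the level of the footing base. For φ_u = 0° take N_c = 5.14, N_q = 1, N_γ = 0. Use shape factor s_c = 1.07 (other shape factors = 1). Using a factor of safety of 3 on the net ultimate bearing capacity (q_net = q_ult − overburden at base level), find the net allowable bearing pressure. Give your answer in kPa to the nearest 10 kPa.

q = γ·D_f = 16.4 × 2.84 = 46.576 kPa.
c·N_c·s_c = 27 × 5.14 × 1.07 = 148.49 kPa
q·N_q = 46.576 × 1 = 46.576 kPa
q_ult = 148.49 + 46.576 = 195.07 kPa.
q_net = 195.07 − 46.576 = 148.49 kPa.
q_all(net) = 148.49 / 3 = 49.498 kPa.

q_all(net) ≈ 50 kPa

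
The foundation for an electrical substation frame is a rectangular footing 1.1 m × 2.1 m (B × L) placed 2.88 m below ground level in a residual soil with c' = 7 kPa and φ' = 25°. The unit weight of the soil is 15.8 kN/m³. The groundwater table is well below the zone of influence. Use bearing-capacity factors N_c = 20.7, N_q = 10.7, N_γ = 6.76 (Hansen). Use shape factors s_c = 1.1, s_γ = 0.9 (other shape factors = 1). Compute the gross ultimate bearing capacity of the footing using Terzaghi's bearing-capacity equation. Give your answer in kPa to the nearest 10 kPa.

q = γ·D_f = 15.8 × 2.88 = 45.504 kPa.
c·N_c·s_c = 7 × 20.7 × 1.1 = 159.39 kPa
q·N_q = 45.504 × 10.7 = 486.89 kPa
0.5·γ·B·N_γ·s_γ = 0.5 × 15.8 × 1.1 × 6.76 × 0.9 = 52.87 kPa
q_ult = 159.39 + 486.89 + 52.87 = 699.15 kPa.

q_ult ≈ 700 kPa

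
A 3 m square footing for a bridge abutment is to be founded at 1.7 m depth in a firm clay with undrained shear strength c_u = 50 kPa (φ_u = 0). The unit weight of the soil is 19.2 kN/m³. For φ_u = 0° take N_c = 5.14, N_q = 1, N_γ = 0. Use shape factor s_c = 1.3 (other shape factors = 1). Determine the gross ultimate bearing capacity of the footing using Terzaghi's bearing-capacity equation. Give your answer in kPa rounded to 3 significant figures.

q_ult ≈ 367 kPa

Overburden at base level: q = 19.2 × 1.7 = 32.64 kPa.
Cohesion term c·N_c·s_c = 50 × 5.14 × 1.3 = 334.1 kPa; surcharge term q·N_q = 32.64 × 1 = 32.64 kPa.
q_ult = 334.1 + 32.64 = 366.74 kPa.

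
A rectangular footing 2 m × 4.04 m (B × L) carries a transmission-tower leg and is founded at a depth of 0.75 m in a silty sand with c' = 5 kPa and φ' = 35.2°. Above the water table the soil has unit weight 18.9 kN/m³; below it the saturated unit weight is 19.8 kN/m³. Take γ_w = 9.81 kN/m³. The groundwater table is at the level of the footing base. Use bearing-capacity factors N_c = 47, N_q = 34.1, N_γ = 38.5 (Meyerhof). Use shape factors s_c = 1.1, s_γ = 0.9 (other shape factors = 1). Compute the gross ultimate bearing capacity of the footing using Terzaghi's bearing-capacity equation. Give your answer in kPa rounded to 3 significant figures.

q_ult ≈ 1090 kPa

q = γ·D_f = 18.9 × 0.75 = 14.175 kPa.
For the ½γBN_γ term take γ' = 19.8 − 9.81 = 9.99 kN/m³ (soil below base is submerged).
c·N_c·s_c = 5 × 47 × 1.1 = 258.5 kPa
q·N_q = 14.175 × 34.1 = 483.37 kPa
0.5·γ·B·N_γ·s_γ = 0.5 × 9.99 × 2 × 38.5 × 0.9 = 346.15 kPa
q_ult = 258.5 + 483.37 + 346.15 = 1088 kPa.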